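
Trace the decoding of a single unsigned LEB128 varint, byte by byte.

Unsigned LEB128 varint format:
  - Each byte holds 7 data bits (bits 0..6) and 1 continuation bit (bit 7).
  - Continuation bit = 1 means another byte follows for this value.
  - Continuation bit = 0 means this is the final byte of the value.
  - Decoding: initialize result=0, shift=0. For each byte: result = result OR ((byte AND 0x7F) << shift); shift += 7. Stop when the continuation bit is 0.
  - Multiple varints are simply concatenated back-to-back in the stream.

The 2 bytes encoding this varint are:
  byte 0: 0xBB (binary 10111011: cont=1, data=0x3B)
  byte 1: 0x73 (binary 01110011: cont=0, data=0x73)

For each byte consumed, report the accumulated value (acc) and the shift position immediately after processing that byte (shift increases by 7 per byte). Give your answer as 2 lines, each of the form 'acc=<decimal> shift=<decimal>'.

Answer: acc=59 shift=7
acc=14779 shift=14

Derivation:
byte 0=0xBB: payload=0x3B=59, contrib = 59<<0 = 59; acc -> 59, shift -> 7
byte 1=0x73: payload=0x73=115, contrib = 115<<7 = 14720; acc -> 14779, shift -> 14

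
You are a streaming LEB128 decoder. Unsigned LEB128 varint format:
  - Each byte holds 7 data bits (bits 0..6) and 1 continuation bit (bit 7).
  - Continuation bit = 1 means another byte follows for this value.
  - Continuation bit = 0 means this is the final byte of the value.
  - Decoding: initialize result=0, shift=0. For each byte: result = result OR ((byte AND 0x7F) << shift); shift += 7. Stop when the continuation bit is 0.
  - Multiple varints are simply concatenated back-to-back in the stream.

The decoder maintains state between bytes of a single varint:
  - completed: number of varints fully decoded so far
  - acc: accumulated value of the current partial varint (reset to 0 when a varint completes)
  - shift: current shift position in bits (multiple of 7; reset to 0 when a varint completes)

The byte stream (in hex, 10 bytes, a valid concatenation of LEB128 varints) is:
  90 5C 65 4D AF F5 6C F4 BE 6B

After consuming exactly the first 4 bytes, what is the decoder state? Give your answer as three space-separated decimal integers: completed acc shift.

byte[0]=0x90 cont=1 payload=0x10: acc |= 16<<0 -> completed=0 acc=16 shift=7
byte[1]=0x5C cont=0 payload=0x5C: varint #1 complete (value=11792); reset -> completed=1 acc=0 shift=0
byte[2]=0x65 cont=0 payload=0x65: varint #2 complete (value=101); reset -> completed=2 acc=0 shift=0
byte[3]=0x4D cont=0 payload=0x4D: varint #3 complete (value=77); reset -> completed=3 acc=0 shift=0

Answer: 3 0 0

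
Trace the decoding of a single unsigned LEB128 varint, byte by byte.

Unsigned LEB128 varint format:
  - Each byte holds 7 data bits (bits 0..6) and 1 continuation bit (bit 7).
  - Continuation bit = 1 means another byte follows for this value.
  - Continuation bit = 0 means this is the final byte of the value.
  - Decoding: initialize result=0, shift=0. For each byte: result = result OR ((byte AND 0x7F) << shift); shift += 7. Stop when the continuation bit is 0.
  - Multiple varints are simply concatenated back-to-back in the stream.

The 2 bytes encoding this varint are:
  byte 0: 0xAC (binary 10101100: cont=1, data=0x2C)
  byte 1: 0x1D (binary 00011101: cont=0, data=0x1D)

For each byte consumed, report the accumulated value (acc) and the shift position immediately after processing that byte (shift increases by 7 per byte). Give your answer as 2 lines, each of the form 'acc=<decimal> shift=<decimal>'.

Answer: acc=44 shift=7
acc=3756 shift=14

Derivation:
byte 0=0xAC: payload=0x2C=44, contrib = 44<<0 = 44; acc -> 44, shift -> 7
byte 1=0x1D: payload=0x1D=29, contrib = 29<<7 = 3712; acc -> 3756, shift -> 14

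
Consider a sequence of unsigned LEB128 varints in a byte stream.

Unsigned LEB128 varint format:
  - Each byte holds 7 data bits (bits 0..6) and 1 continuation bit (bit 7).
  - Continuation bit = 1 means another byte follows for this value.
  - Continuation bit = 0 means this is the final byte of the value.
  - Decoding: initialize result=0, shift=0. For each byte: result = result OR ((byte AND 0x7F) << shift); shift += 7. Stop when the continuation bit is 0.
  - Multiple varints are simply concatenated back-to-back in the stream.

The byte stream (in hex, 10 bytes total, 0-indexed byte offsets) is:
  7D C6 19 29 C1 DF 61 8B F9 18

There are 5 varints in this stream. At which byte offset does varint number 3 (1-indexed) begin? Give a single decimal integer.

Answer: 3

Derivation:
  byte[0]=0x7D cont=0 payload=0x7D=125: acc |= 125<<0 -> acc=125 shift=7 [end]
Varint 1: bytes[0:1] = 7D -> value 125 (1 byte(s))
  byte[1]=0xC6 cont=1 payload=0x46=70: acc |= 70<<0 -> acc=70 shift=7
  byte[2]=0x19 cont=0 payload=0x19=25: acc |= 25<<7 -> acc=3270 shift=14 [end]
Varint 2: bytes[1:3] = C6 19 -> value 3270 (2 byte(s))
  byte[3]=0x29 cont=0 payload=0x29=41: acc |= 41<<0 -> acc=41 shift=7 [end]
Varint 3: bytes[3:4] = 29 -> value 41 (1 byte(s))
  byte[4]=0xC1 cont=1 payload=0x41=65: acc |= 65<<0 -> acc=65 shift=7
  byte[5]=0xDF cont=1 payload=0x5F=95: acc |= 95<<7 -> acc=12225 shift=14
  byte[6]=0x61 cont=0 payload=0x61=97: acc |= 97<<14 -> acc=1601473 shift=21 [end]
Varint 4: bytes[4:7] = C1 DF 61 -> value 1601473 (3 byte(s))
  byte[7]=0x8B cont=1 payload=0x0B=11: acc |= 11<<0 -> acc=11 shift=7
  byte[8]=0xF9 cont=1 payload=0x79=121: acc |= 121<<7 -> acc=15499 shift=14
  byte[9]=0x18 cont=0 payload=0x18=24: acc |= 24<<14 -> acc=408715 shift=21 [end]
Varint 5: bytes[7:10] = 8B F9 18 -> value 408715 (3 byte(s))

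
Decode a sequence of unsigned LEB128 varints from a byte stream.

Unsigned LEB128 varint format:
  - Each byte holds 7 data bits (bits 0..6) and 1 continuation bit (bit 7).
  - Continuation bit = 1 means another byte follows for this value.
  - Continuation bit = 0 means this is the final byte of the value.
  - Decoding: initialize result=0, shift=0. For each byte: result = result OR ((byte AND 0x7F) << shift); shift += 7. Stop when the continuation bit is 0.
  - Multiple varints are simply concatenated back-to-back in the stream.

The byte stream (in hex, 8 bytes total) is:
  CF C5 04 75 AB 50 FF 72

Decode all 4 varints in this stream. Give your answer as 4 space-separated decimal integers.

Answer: 74447 117 10283 14719

Derivation:
  byte[0]=0xCF cont=1 payload=0x4F=79: acc |= 79<<0 -> acc=79 shift=7
  byte[1]=0xC5 cont=1 payload=0x45=69: acc |= 69<<7 -> acc=8911 shift=14
  byte[2]=0x04 cont=0 payload=0x04=4: acc |= 4<<14 -> acc=74447 shift=21 [end]
Varint 1: bytes[0:3] = CF C5 04 -> value 74447 (3 byte(s))
  byte[3]=0x75 cont=0 payload=0x75=117: acc |= 117<<0 -> acc=117 shift=7 [end]
Varint 2: bytes[3:4] = 75 -> value 117 (1 byte(s))
  byte[4]=0xAB cont=1 payload=0x2B=43: acc |= 43<<0 -> acc=43 shift=7
  byte[5]=0x50 cont=0 payload=0x50=80: acc |= 80<<7 -> acc=10283 shift=14 [end]
Varint 3: bytes[4:6] = AB 50 -> value 10283 (2 byte(s))
  byte[6]=0xFF cont=1 payload=0x7F=127: acc |= 127<<0 -> acc=127 shift=7
  byte[7]=0x72 cont=0 payload=0x72=114: acc |= 114<<7 -> acc=14719 shift=14 [end]
Varint 4: bytes[6:8] = FF 72 -> value 14719 (2 byte(s))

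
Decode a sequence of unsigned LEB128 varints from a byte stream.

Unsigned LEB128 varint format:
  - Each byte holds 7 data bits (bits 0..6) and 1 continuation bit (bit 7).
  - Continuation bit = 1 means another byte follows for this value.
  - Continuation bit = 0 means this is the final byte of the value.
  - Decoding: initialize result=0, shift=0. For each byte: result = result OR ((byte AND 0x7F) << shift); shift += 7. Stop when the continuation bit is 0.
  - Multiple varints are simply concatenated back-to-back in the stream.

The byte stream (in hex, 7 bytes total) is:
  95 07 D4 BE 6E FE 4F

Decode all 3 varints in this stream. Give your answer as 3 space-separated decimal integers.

Answer: 917 1810260 10238

Derivation:
  byte[0]=0x95 cont=1 payload=0x15=21: acc |= 21<<0 -> acc=21 shift=7
  byte[1]=0x07 cont=0 payload=0x07=7: acc |= 7<<7 -> acc=917 shift=14 [end]
Varint 1: bytes[0:2] = 95 07 -> value 917 (2 byte(s))
  byte[2]=0xD4 cont=1 payload=0x54=84: acc |= 84<<0 -> acc=84 shift=7
  byte[3]=0xBE cont=1 payload=0x3E=62: acc |= 62<<7 -> acc=8020 shift=14
  byte[4]=0x6E cont=0 payload=0x6E=110: acc |= 110<<14 -> acc=1810260 shift=21 [end]
Varint 2: bytes[2:5] = D4 BE 6E -> value 1810260 (3 byte(s))
  byte[5]=0xFE cont=1 payload=0x7E=126: acc |= 126<<0 -> acc=126 shift=7
  byte[6]=0x4F cont=0 payload=0x4F=79: acc |= 79<<7 -> acc=10238 shift=14 [end]
Varint 3: bytes[5:7] = FE 4F -> value 10238 (2 byte(s))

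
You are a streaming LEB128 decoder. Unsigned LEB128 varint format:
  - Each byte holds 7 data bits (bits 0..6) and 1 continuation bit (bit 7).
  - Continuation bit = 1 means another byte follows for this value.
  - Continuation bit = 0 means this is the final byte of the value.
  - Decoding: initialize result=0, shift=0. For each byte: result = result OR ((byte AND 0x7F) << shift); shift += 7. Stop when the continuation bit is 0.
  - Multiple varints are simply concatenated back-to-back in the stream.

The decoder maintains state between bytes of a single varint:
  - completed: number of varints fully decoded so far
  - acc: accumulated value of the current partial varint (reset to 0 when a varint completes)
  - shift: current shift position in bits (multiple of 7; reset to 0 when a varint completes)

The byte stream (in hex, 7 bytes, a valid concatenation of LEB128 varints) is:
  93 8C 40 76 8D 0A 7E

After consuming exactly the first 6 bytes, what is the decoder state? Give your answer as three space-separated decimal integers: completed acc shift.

Answer: 3 0 0

Derivation:
byte[0]=0x93 cont=1 payload=0x13: acc |= 19<<0 -> completed=0 acc=19 shift=7
byte[1]=0x8C cont=1 payload=0x0C: acc |= 12<<7 -> completed=0 acc=1555 shift=14
byte[2]=0x40 cont=0 payload=0x40: varint #1 complete (value=1050131); reset -> completed=1 acc=0 shift=0
byte[3]=0x76 cont=0 payload=0x76: varint #2 complete (value=118); reset -> completed=2 acc=0 shift=0
byte[4]=0x8D cont=1 payload=0x0D: acc |= 13<<0 -> completed=2 acc=13 shift=7
byte[5]=0x0A cont=0 payload=0x0A: varint #3 complete (value=1293); reset -> completed=3 acc=0 shift=0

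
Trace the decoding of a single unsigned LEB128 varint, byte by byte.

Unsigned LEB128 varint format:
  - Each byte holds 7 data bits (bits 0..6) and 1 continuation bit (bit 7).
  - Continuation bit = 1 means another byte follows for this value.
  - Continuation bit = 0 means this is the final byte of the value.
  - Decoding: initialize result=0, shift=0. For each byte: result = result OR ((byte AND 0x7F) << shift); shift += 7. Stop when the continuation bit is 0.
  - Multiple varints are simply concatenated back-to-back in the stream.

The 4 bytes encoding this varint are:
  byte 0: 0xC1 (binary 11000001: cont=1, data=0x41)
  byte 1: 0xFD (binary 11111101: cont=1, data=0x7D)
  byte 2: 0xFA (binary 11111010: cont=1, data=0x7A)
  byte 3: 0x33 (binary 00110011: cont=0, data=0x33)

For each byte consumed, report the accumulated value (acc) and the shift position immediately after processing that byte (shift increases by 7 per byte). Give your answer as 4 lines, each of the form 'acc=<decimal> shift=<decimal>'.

byte 0=0xC1: payload=0x41=65, contrib = 65<<0 = 65; acc -> 65, shift -> 7
byte 1=0xFD: payload=0x7D=125, contrib = 125<<7 = 16000; acc -> 16065, shift -> 14
byte 2=0xFA: payload=0x7A=122, contrib = 122<<14 = 1998848; acc -> 2014913, shift -> 21
byte 3=0x33: payload=0x33=51, contrib = 51<<21 = 106954752; acc -> 108969665, shift -> 28

Answer: acc=65 shift=7
acc=16065 shift=14
acc=2014913 shift=21
acc=108969665 shift=28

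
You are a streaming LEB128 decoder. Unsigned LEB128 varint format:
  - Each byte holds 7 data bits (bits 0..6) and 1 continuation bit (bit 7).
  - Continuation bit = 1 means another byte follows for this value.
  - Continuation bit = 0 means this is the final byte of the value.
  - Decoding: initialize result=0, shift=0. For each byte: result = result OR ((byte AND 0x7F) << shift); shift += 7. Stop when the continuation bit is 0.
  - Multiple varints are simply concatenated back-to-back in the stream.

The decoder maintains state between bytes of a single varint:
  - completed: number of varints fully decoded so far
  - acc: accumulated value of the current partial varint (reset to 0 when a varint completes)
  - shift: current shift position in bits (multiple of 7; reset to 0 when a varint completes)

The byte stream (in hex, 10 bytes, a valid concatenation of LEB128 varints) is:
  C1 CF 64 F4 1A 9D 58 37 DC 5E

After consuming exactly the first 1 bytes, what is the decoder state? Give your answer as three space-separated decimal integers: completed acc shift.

Answer: 0 65 7

Derivation:
byte[0]=0xC1 cont=1 payload=0x41: acc |= 65<<0 -> completed=0 acc=65 shift=7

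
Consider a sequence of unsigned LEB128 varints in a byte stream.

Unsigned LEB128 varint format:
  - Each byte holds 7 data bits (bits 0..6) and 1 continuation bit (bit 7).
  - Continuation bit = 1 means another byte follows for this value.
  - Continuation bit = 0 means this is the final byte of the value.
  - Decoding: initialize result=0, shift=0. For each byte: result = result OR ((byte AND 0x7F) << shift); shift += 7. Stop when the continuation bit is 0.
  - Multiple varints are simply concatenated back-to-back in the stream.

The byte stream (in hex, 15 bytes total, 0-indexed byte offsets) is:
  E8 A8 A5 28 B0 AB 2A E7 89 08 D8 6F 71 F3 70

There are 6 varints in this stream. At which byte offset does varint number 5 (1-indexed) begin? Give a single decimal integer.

Answer: 12

Derivation:
  byte[0]=0xE8 cont=1 payload=0x68=104: acc |= 104<<0 -> acc=104 shift=7
  byte[1]=0xA8 cont=1 payload=0x28=40: acc |= 40<<7 -> acc=5224 shift=14
  byte[2]=0xA5 cont=1 payload=0x25=37: acc |= 37<<14 -> acc=611432 shift=21
  byte[3]=0x28 cont=0 payload=0x28=40: acc |= 40<<21 -> acc=84497512 shift=28 [end]
Varint 1: bytes[0:4] = E8 A8 A5 28 -> value 84497512 (4 byte(s))
  byte[4]=0xB0 cont=1 payload=0x30=48: acc |= 48<<0 -> acc=48 shift=7
  byte[5]=0xAB cont=1 payload=0x2B=43: acc |= 43<<7 -> acc=5552 shift=14
  byte[6]=0x2A cont=0 payload=0x2A=42: acc |= 42<<14 -> acc=693680 shift=21 [end]
Varint 2: bytes[4:7] = B0 AB 2A -> value 693680 (3 byte(s))
  byte[7]=0xE7 cont=1 payload=0x67=103: acc |= 103<<0 -> acc=103 shift=7
  byte[8]=0x89 cont=1 payload=0x09=9: acc |= 9<<7 -> acc=1255 shift=14
  byte[9]=0x08 cont=0 payload=0x08=8: acc |= 8<<14 -> acc=132327 shift=21 [end]
Varint 3: bytes[7:10] = E7 89 08 -> value 132327 (3 byte(s))
  byte[10]=0xD8 cont=1 payload=0x58=88: acc |= 88<<0 -> acc=88 shift=7
  byte[11]=0x6F cont=0 payload=0x6F=111: acc |= 111<<7 -> acc=14296 shift=14 [end]
Varint 4: bytes[10:12] = D8 6F -> value 14296 (2 byte(s))
  byte[12]=0x71 cont=0 payload=0x71=113: acc |= 113<<0 -> acc=113 shift=7 [end]
Varint 5: bytes[12:13] = 71 -> value 113 (1 byte(s))
  byte[13]=0xF3 cont=1 payload=0x73=115: acc |= 115<<0 -> acc=115 shift=7
  byte[14]=0x70 cont=0 payload=0x70=112: acc |= 112<<7 -> acc=14451 shift=14 [end]
Varint 6: bytes[13:15] = F3 70 -> value 14451 (2 byte(s))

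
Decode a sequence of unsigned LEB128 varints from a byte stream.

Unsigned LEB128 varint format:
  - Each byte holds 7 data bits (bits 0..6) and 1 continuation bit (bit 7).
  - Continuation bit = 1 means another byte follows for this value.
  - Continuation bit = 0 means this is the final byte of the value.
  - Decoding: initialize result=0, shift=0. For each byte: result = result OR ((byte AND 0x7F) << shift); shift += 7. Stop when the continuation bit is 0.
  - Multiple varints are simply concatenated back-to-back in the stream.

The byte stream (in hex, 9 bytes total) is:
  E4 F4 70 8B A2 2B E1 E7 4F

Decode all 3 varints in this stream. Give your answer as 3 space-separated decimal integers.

Answer: 1849956 708875 1307617

Derivation:
  byte[0]=0xE4 cont=1 payload=0x64=100: acc |= 100<<0 -> acc=100 shift=7
  byte[1]=0xF4 cont=1 payload=0x74=116: acc |= 116<<7 -> acc=14948 shift=14
  byte[2]=0x70 cont=0 payload=0x70=112: acc |= 112<<14 -> acc=1849956 shift=21 [end]
Varint 1: bytes[0:3] = E4 F4 70 -> value 1849956 (3 byte(s))
  byte[3]=0x8B cont=1 payload=0x0B=11: acc |= 11<<0 -> acc=11 shift=7
  byte[4]=0xA2 cont=1 payload=0x22=34: acc |= 34<<7 -> acc=4363 shift=14
  byte[5]=0x2B cont=0 payload=0x2B=43: acc |= 43<<14 -> acc=708875 shift=21 [end]
Varint 2: bytes[3:6] = 8B A2 2B -> value 708875 (3 byte(s))
  byte[6]=0xE1 cont=1 payload=0x61=97: acc |= 97<<0 -> acc=97 shift=7
  byte[7]=0xE7 cont=1 payload=0x67=103: acc |= 103<<7 -> acc=13281 shift=14
  byte[8]=0x4F cont=0 payload=0x4F=79: acc |= 79<<14 -> acc=1307617 shift=21 [end]
Varint 3: bytes[6:9] = E1 E7 4F -> value 1307617 (3 byte(s))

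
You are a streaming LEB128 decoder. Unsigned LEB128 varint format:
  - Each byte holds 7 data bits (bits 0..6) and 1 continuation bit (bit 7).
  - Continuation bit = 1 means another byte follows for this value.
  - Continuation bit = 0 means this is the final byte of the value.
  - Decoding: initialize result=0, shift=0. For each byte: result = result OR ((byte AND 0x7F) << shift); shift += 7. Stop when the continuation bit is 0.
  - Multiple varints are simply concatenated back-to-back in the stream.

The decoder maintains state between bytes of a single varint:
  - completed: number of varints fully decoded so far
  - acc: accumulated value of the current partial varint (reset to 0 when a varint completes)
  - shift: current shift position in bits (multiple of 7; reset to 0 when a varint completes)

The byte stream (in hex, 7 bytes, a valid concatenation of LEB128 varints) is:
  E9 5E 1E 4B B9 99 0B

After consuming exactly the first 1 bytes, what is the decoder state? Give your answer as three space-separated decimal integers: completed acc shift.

Answer: 0 105 7

Derivation:
byte[0]=0xE9 cont=1 payload=0x69: acc |= 105<<0 -> completed=0 acc=105 shift=7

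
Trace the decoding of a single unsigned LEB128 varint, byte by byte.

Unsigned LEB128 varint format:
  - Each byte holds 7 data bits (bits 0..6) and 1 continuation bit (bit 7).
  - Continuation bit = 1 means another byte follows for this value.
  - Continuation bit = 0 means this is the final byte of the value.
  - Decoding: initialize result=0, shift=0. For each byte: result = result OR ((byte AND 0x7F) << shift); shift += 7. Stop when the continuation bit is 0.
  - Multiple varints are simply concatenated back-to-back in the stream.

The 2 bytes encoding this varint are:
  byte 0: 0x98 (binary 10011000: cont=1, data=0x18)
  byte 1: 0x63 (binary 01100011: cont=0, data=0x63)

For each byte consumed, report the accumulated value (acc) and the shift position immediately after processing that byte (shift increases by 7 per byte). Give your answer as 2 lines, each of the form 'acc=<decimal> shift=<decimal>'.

byte 0=0x98: payload=0x18=24, contrib = 24<<0 = 24; acc -> 24, shift -> 7
byte 1=0x63: payload=0x63=99, contrib = 99<<7 = 12672; acc -> 12696, shift -> 14

Answer: acc=24 shift=7
acc=12696 shift=14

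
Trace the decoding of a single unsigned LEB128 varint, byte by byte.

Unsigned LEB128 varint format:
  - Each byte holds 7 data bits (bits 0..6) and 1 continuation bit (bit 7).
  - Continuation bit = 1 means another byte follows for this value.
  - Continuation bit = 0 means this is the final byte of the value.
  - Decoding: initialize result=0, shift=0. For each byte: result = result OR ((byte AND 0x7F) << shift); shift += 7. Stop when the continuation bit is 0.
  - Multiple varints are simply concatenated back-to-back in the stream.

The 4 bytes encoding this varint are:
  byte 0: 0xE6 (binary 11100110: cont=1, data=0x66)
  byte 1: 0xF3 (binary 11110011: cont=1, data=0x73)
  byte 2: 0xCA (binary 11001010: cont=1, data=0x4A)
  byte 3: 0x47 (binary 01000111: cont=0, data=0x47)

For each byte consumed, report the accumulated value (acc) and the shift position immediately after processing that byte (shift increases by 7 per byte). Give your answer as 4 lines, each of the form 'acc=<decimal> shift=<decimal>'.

Answer: acc=102 shift=7
acc=14822 shift=14
acc=1227238 shift=21
acc=150125030 shift=28

Derivation:
byte 0=0xE6: payload=0x66=102, contrib = 102<<0 = 102; acc -> 102, shift -> 7
byte 1=0xF3: payload=0x73=115, contrib = 115<<7 = 14720; acc -> 14822, shift -> 14
byte 2=0xCA: payload=0x4A=74, contrib = 74<<14 = 1212416; acc -> 1227238, shift -> 21
byte 3=0x47: payload=0x47=71, contrib = 71<<21 = 148897792; acc -> 150125030, shift -> 28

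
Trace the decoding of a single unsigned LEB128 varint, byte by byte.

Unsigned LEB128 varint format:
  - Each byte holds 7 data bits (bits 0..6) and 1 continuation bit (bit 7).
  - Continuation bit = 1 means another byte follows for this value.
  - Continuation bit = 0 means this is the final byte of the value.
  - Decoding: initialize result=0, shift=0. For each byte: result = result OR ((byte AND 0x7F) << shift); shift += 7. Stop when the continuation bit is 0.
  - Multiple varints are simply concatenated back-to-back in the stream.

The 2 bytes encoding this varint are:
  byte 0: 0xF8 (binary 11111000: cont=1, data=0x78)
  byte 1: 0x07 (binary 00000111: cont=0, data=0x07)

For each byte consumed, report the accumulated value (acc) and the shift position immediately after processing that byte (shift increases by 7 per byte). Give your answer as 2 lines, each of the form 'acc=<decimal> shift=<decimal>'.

Answer: acc=120 shift=7
acc=1016 shift=14

Derivation:
byte 0=0xF8: payload=0x78=120, contrib = 120<<0 = 120; acc -> 120, shift -> 7
byte 1=0x07: payload=0x07=7, contrib = 7<<7 = 896; acc -> 1016, shift -> 14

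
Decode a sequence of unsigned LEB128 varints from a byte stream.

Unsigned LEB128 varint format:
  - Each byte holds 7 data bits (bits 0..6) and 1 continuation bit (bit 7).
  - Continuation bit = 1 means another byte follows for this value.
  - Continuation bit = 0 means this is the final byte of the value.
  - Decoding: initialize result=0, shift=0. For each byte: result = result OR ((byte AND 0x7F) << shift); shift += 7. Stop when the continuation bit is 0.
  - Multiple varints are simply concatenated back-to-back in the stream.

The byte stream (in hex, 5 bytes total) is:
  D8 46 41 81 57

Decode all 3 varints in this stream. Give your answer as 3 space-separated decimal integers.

Answer: 9048 65 11137

Derivation:
  byte[0]=0xD8 cont=1 payload=0x58=88: acc |= 88<<0 -> acc=88 shift=7
  byte[1]=0x46 cont=0 payload=0x46=70: acc |= 70<<7 -> acc=9048 shift=14 [end]
Varint 1: bytes[0:2] = D8 46 -> value 9048 (2 byte(s))
  byte[2]=0x41 cont=0 payload=0x41=65: acc |= 65<<0 -> acc=65 shift=7 [end]
Varint 2: bytes[2:3] = 41 -> value 65 (1 byte(s))
  byte[3]=0x81 cont=1 payload=0x01=1: acc |= 1<<0 -> acc=1 shift=7
  byte[4]=0x57 cont=0 payload=0x57=87: acc |= 87<<7 -> acc=11137 shift=14 [end]
Varint 3: bytes[3:5] = 81 57 -> value 11137 (2 byte(s))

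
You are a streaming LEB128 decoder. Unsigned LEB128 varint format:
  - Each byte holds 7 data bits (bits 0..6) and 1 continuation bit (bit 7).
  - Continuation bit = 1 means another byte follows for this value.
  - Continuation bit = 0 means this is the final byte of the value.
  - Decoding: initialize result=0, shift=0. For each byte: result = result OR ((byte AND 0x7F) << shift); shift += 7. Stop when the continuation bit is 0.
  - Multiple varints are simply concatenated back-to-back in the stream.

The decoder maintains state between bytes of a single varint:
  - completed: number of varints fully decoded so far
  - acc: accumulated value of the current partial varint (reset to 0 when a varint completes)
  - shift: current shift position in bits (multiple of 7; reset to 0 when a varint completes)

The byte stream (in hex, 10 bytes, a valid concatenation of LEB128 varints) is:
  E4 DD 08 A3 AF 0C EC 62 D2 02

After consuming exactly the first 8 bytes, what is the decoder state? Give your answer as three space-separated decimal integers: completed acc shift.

Answer: 3 0 0

Derivation:
byte[0]=0xE4 cont=1 payload=0x64: acc |= 100<<0 -> completed=0 acc=100 shift=7
byte[1]=0xDD cont=1 payload=0x5D: acc |= 93<<7 -> completed=0 acc=12004 shift=14
byte[2]=0x08 cont=0 payload=0x08: varint #1 complete (value=143076); reset -> completed=1 acc=0 shift=0
byte[3]=0xA3 cont=1 payload=0x23: acc |= 35<<0 -> completed=1 acc=35 shift=7
byte[4]=0xAF cont=1 payload=0x2F: acc |= 47<<7 -> completed=1 acc=6051 shift=14
byte[5]=0x0C cont=0 payload=0x0C: varint #2 complete (value=202659); reset -> completed=2 acc=0 shift=0
byte[6]=0xEC cont=1 payload=0x6C: acc |= 108<<0 -> completed=2 acc=108 shift=7
byte[7]=0x62 cont=0 payload=0x62: varint #3 complete (value=12652); reset -> completed=3 acc=0 shift=0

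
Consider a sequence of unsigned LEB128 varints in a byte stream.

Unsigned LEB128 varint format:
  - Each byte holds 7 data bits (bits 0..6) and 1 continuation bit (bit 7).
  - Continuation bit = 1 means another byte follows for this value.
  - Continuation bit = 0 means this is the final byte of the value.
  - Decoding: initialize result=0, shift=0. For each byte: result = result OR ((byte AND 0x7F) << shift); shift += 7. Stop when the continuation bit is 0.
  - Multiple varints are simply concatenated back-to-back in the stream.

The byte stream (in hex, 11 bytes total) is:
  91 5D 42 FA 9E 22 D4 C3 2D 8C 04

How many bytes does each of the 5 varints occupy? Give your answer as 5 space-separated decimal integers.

  byte[0]=0x91 cont=1 payload=0x11=17: acc |= 17<<0 -> acc=17 shift=7
  byte[1]=0x5D cont=0 payload=0x5D=93: acc |= 93<<7 -> acc=11921 shift=14 [end]
Varint 1: bytes[0:2] = 91 5D -> value 11921 (2 byte(s))
  byte[2]=0x42 cont=0 payload=0x42=66: acc |= 66<<0 -> acc=66 shift=7 [end]
Varint 2: bytes[2:3] = 42 -> value 66 (1 byte(s))
  byte[3]=0xFA cont=1 payload=0x7A=122: acc |= 122<<0 -> acc=122 shift=7
  byte[4]=0x9E cont=1 payload=0x1E=30: acc |= 30<<7 -> acc=3962 shift=14
  byte[5]=0x22 cont=0 payload=0x22=34: acc |= 34<<14 -> acc=561018 shift=21 [end]
Varint 3: bytes[3:6] = FA 9E 22 -> value 561018 (3 byte(s))
  byte[6]=0xD4 cont=1 payload=0x54=84: acc |= 84<<0 -> acc=84 shift=7
  byte[7]=0xC3 cont=1 payload=0x43=67: acc |= 67<<7 -> acc=8660 shift=14
  byte[8]=0x2D cont=0 payload=0x2D=45: acc |= 45<<14 -> acc=745940 shift=21 [end]
Varint 4: bytes[6:9] = D4 C3 2D -> value 745940 (3 byte(s))
  byte[9]=0x8C cont=1 payload=0x0C=12: acc |= 12<<0 -> acc=12 shift=7
  byte[10]=0x04 cont=0 payload=0x04=4: acc |= 4<<7 -> acc=524 shift=14 [end]
Varint 5: bytes[9:11] = 8C 04 -> value 524 (2 byte(s))

Answer: 2 1 3 3 2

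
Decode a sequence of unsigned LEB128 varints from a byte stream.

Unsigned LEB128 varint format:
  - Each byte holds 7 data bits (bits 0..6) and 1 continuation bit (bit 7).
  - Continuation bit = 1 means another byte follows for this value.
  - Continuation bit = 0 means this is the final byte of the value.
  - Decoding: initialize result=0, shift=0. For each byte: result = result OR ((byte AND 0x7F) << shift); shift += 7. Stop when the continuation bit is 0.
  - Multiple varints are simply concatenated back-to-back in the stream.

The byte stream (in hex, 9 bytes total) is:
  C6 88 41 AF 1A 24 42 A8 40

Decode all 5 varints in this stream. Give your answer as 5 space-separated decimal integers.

Answer: 1066054 3375 36 66 8232

Derivation:
  byte[0]=0xC6 cont=1 payload=0x46=70: acc |= 70<<0 -> acc=70 shift=7
  byte[1]=0x88 cont=1 payload=0x08=8: acc |= 8<<7 -> acc=1094 shift=14
  byte[2]=0x41 cont=0 payload=0x41=65: acc |= 65<<14 -> acc=1066054 shift=21 [end]
Varint 1: bytes[0:3] = C6 88 41 -> value 1066054 (3 byte(s))
  byte[3]=0xAF cont=1 payload=0x2F=47: acc |= 47<<0 -> acc=47 shift=7
  byte[4]=0x1A cont=0 payload=0x1A=26: acc |= 26<<7 -> acc=3375 shift=14 [end]
Varint 2: bytes[3:5] = AF 1A -> value 3375 (2 byte(s))
  byte[5]=0x24 cont=0 payload=0x24=36: acc |= 36<<0 -> acc=36 shift=7 [end]
Varint 3: bytes[5:6] = 24 -> value 36 (1 byte(s))
  byte[6]=0x42 cont=0 payload=0x42=66: acc |= 66<<0 -> acc=66 shift=7 [end]
Varint 4: bytes[6:7] = 42 -> value 66 (1 byte(s))
  byte[7]=0xA8 cont=1 payload=0x28=40: acc |= 40<<0 -> acc=40 shift=7
  byte[8]=0x40 cont=0 payload=0x40=64: acc |= 64<<7 -> acc=8232 shift=14 [end]
Varint 5: bytes[7:9] = A8 40 -> value 8232 (2 byte(s))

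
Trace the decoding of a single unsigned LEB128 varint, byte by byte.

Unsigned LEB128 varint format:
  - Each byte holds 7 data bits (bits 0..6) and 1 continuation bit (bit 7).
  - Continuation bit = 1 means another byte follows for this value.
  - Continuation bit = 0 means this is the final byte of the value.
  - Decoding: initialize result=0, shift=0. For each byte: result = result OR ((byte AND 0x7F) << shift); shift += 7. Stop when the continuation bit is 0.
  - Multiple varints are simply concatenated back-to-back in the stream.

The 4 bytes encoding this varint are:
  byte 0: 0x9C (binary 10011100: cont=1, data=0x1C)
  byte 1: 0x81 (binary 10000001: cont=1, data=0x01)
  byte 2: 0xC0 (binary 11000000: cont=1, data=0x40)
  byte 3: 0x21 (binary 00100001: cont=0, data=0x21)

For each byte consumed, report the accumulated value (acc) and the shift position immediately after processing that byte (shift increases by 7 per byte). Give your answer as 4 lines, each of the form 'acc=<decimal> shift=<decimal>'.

Answer: acc=28 shift=7
acc=156 shift=14
acc=1048732 shift=21
acc=70254748 shift=28

Derivation:
byte 0=0x9C: payload=0x1C=28, contrib = 28<<0 = 28; acc -> 28, shift -> 7
byte 1=0x81: payload=0x01=1, contrib = 1<<7 = 128; acc -> 156, shift -> 14
byte 2=0xC0: payload=0x40=64, contrib = 64<<14 = 1048576; acc -> 1048732, shift -> 21
byte 3=0x21: payload=0x21=33, contrib = 33<<21 = 69206016; acc -> 70254748, shift -> 28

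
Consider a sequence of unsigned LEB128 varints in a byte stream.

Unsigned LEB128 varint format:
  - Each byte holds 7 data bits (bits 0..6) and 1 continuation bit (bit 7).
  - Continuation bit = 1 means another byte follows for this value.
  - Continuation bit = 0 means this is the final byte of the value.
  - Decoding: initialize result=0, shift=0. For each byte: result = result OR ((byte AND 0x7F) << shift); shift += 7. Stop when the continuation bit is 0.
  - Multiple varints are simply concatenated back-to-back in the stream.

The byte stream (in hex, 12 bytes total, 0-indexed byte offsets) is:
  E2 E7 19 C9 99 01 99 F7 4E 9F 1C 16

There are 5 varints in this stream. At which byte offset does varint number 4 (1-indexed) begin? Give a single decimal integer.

  byte[0]=0xE2 cont=1 payload=0x62=98: acc |= 98<<0 -> acc=98 shift=7
  byte[1]=0xE7 cont=1 payload=0x67=103: acc |= 103<<7 -> acc=13282 shift=14
  byte[2]=0x19 cont=0 payload=0x19=25: acc |= 25<<14 -> acc=422882 shift=21 [end]
Varint 1: bytes[0:3] = E2 E7 19 -> value 422882 (3 byte(s))
  byte[3]=0xC9 cont=1 payload=0x49=73: acc |= 73<<0 -> acc=73 shift=7
  byte[4]=0x99 cont=1 payload=0x19=25: acc |= 25<<7 -> acc=3273 shift=14
  byte[5]=0x01 cont=0 payload=0x01=1: acc |= 1<<14 -> acc=19657 shift=21 [end]
Varint 2: bytes[3:6] = C9 99 01 -> value 19657 (3 byte(s))
  byte[6]=0x99 cont=1 payload=0x19=25: acc |= 25<<0 -> acc=25 shift=7
  byte[7]=0xF7 cont=1 payload=0x77=119: acc |= 119<<7 -> acc=15257 shift=14
  byte[8]=0x4E cont=0 payload=0x4E=78: acc |= 78<<14 -> acc=1293209 shift=21 [end]
Varint 3: bytes[6:9] = 99 F7 4E -> value 1293209 (3 byte(s))
  byte[9]=0x9F cont=1 payload=0x1F=31: acc |= 31<<0 -> acc=31 shift=7
  byte[10]=0x1C cont=0 payload=0x1C=28: acc |= 28<<7 -> acc=3615 shift=14 [end]
Varint 4: bytes[9:11] = 9F 1C -> value 3615 (2 byte(s))
  byte[11]=0x16 cont=0 payload=0x16=22: acc |= 22<<0 -> acc=22 shift=7 [end]
Varint 5: bytes[11:12] = 16 -> value 22 (1 byte(s))

Answer: 9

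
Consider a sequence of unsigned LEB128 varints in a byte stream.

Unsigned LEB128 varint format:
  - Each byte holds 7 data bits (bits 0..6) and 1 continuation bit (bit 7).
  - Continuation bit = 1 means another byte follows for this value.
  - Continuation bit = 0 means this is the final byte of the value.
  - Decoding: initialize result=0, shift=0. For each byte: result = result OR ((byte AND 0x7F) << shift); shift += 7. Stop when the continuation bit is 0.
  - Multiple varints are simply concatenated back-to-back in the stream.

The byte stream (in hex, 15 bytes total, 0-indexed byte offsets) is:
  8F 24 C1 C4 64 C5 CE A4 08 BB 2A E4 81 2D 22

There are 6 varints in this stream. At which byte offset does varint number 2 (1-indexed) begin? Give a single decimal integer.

Answer: 2

Derivation:
  byte[0]=0x8F cont=1 payload=0x0F=15: acc |= 15<<0 -> acc=15 shift=7
  byte[1]=0x24 cont=0 payload=0x24=36: acc |= 36<<7 -> acc=4623 shift=14 [end]
Varint 1: bytes[0:2] = 8F 24 -> value 4623 (2 byte(s))
  byte[2]=0xC1 cont=1 payload=0x41=65: acc |= 65<<0 -> acc=65 shift=7
  byte[3]=0xC4 cont=1 payload=0x44=68: acc |= 68<<7 -> acc=8769 shift=14
  byte[4]=0x64 cont=0 payload=0x64=100: acc |= 100<<14 -> acc=1647169 shift=21 [end]
Varint 2: bytes[2:5] = C1 C4 64 -> value 1647169 (3 byte(s))
  byte[5]=0xC5 cont=1 payload=0x45=69: acc |= 69<<0 -> acc=69 shift=7
  byte[6]=0xCE cont=1 payload=0x4E=78: acc |= 78<<7 -> acc=10053 shift=14
  byte[7]=0xA4 cont=1 payload=0x24=36: acc |= 36<<14 -> acc=599877 shift=21
  byte[8]=0x08 cont=0 payload=0x08=8: acc |= 8<<21 -> acc=17377093 shift=28 [end]
Varint 3: bytes[5:9] = C5 CE A4 08 -> value 17377093 (4 byte(s))
  byte[9]=0xBB cont=1 payload=0x3B=59: acc |= 59<<0 -> acc=59 shift=7
  byte[10]=0x2A cont=0 payload=0x2A=42: acc |= 42<<7 -> acc=5435 shift=14 [end]
Varint 4: bytes[9:11] = BB 2A -> value 5435 (2 byte(s))
  byte[11]=0xE4 cont=1 payload=0x64=100: acc |= 100<<0 -> acc=100 shift=7
  byte[12]=0x81 cont=1 payload=0x01=1: acc |= 1<<7 -> acc=228 shift=14
  byte[13]=0x2D cont=0 payload=0x2D=45: acc |= 45<<14 -> acc=737508 shift=21 [end]
Varint 5: bytes[11:14] = E4 81 2D -> value 737508 (3 byte(s))
  byte[14]=0x22 cont=0 payload=0x22=34: acc |= 34<<0 -> acc=34 shift=7 [end]
Varint 6: bytes[14:15] = 22 -> value 34 (1 byte(s))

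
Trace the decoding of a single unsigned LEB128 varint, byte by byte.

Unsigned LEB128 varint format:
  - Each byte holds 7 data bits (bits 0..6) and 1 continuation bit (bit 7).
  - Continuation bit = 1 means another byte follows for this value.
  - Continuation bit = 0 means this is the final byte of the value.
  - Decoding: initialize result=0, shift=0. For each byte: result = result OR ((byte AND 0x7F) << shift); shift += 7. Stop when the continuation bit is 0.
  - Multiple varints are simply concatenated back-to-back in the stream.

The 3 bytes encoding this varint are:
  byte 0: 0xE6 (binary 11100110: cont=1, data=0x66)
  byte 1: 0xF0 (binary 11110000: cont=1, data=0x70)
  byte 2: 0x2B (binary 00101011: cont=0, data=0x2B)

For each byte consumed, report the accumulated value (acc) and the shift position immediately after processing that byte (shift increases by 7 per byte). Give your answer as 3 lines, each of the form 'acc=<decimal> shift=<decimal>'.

Answer: acc=102 shift=7
acc=14438 shift=14
acc=718950 shift=21

Derivation:
byte 0=0xE6: payload=0x66=102, contrib = 102<<0 = 102; acc -> 102, shift -> 7
byte 1=0xF0: payload=0x70=112, contrib = 112<<7 = 14336; acc -> 14438, shift -> 14
byte 2=0x2B: payload=0x2B=43, contrib = 43<<14 = 704512; acc -> 718950, shift -> 21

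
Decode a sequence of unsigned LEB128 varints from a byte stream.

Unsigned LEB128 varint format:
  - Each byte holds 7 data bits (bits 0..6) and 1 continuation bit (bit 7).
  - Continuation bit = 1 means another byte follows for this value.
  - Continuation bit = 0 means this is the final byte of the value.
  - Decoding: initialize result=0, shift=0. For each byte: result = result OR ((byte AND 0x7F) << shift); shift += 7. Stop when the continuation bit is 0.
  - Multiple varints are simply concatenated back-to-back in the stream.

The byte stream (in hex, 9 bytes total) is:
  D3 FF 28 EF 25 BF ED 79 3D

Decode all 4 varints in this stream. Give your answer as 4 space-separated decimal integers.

Answer: 671699 4847 1996479 61

Derivation:
  byte[0]=0xD3 cont=1 payload=0x53=83: acc |= 83<<0 -> acc=83 shift=7
  byte[1]=0xFF cont=1 payload=0x7F=127: acc |= 127<<7 -> acc=16339 shift=14
  byte[2]=0x28 cont=0 payload=0x28=40: acc |= 40<<14 -> acc=671699 shift=21 [end]
Varint 1: bytes[0:3] = D3 FF 28 -> value 671699 (3 byte(s))
  byte[3]=0xEF cont=1 payload=0x6F=111: acc |= 111<<0 -> acc=111 shift=7
  byte[4]=0x25 cont=0 payload=0x25=37: acc |= 37<<7 -> acc=4847 shift=14 [end]
Varint 2: bytes[3:5] = EF 25 -> value 4847 (2 byte(s))
  byte[5]=0xBF cont=1 payload=0x3F=63: acc |= 63<<0 -> acc=63 shift=7
  byte[6]=0xED cont=1 payload=0x6D=109: acc |= 109<<7 -> acc=14015 shift=14
  byte[7]=0x79 cont=0 payload=0x79=121: acc |= 121<<14 -> acc=1996479 shift=21 [end]
Varint 3: bytes[5:8] = BF ED 79 -> value 1996479 (3 byte(s))
  byte[8]=0x3D cont=0 payload=0x3D=61: acc |= 61<<0 -> acc=61 shift=7 [end]
Varint 4: bytes[8:9] = 3D -> value 61 (1 byte(s))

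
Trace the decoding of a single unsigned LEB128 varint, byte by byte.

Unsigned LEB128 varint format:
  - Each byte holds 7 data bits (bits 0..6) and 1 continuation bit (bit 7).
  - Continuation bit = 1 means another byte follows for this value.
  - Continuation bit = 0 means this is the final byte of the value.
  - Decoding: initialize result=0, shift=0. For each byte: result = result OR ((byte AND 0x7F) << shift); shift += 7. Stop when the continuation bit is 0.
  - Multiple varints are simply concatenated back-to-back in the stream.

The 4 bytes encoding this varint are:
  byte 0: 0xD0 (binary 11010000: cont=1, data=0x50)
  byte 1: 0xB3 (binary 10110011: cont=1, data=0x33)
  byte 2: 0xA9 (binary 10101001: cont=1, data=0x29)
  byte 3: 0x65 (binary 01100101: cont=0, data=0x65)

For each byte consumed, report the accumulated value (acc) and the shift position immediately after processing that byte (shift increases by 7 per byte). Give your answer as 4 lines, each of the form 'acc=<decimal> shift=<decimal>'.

Answer: acc=80 shift=7
acc=6608 shift=14
acc=678352 shift=21
acc=212490704 shift=28

Derivation:
byte 0=0xD0: payload=0x50=80, contrib = 80<<0 = 80; acc -> 80, shift -> 7
byte 1=0xB3: payload=0x33=51, contrib = 51<<7 = 6528; acc -> 6608, shift -> 14
byte 2=0xA9: payload=0x29=41, contrib = 41<<14 = 671744; acc -> 678352, shift -> 21
byte 3=0x65: payload=0x65=101, contrib = 101<<21 = 211812352; acc -> 212490704, shift -> 28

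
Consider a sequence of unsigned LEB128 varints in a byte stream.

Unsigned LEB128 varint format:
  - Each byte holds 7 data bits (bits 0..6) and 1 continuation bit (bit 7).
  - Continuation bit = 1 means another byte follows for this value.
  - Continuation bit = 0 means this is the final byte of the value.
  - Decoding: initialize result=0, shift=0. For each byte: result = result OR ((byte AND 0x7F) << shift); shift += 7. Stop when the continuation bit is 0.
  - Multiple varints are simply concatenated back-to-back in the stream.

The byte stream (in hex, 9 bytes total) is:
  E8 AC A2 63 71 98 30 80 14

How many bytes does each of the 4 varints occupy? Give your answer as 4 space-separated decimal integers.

Answer: 4 1 2 2

Derivation:
  byte[0]=0xE8 cont=1 payload=0x68=104: acc |= 104<<0 -> acc=104 shift=7
  byte[1]=0xAC cont=1 payload=0x2C=44: acc |= 44<<7 -> acc=5736 shift=14
  byte[2]=0xA2 cont=1 payload=0x22=34: acc |= 34<<14 -> acc=562792 shift=21
  byte[3]=0x63 cont=0 payload=0x63=99: acc |= 99<<21 -> acc=208180840 shift=28 [end]
Varint 1: bytes[0:4] = E8 AC A2 63 -> value 208180840 (4 byte(s))
  byte[4]=0x71 cont=0 payload=0x71=113: acc |= 113<<0 -> acc=113 shift=7 [end]
Varint 2: bytes[4:5] = 71 -> value 113 (1 byte(s))
  byte[5]=0x98 cont=1 payload=0x18=24: acc |= 24<<0 -> acc=24 shift=7
  byte[6]=0x30 cont=0 payload=0x30=48: acc |= 48<<7 -> acc=6168 shift=14 [end]
Varint 3: bytes[5:7] = 98 30 -> value 6168 (2 byte(s))
  byte[7]=0x80 cont=1 payload=0x00=0: acc |= 0<<0 -> acc=0 shift=7
  byte[8]=0x14 cont=0 payload=0x14=20: acc |= 20<<7 -> acc=2560 shift=14 [end]
Varint 4: bytes[7:9] = 80 14 -> value 2560 (2 byte(s))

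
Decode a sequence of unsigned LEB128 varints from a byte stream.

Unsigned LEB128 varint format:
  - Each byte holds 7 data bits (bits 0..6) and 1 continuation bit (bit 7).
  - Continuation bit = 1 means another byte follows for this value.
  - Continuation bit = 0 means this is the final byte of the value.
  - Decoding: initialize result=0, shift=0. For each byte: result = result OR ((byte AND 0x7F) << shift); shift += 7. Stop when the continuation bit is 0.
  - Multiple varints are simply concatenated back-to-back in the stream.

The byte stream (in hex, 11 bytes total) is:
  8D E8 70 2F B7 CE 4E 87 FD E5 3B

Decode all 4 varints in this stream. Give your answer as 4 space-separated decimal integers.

Answer: 1848333 47 1287991 125402759

Derivation:
  byte[0]=0x8D cont=1 payload=0x0D=13: acc |= 13<<0 -> acc=13 shift=7
  byte[1]=0xE8 cont=1 payload=0x68=104: acc |= 104<<7 -> acc=13325 shift=14
  byte[2]=0x70 cont=0 payload=0x70=112: acc |= 112<<14 -> acc=1848333 shift=21 [end]
Varint 1: bytes[0:3] = 8D E8 70 -> value 1848333 (3 byte(s))
  byte[3]=0x2F cont=0 payload=0x2F=47: acc |= 47<<0 -> acc=47 shift=7 [end]
Varint 2: bytes[3:4] = 2F -> value 47 (1 byte(s))
  byte[4]=0xB7 cont=1 payload=0x37=55: acc |= 55<<0 -> acc=55 shift=7
  byte[5]=0xCE cont=1 payload=0x4E=78: acc |= 78<<7 -> acc=10039 shift=14
  byte[6]=0x4E cont=0 payload=0x4E=78: acc |= 78<<14 -> acc=1287991 shift=21 [end]
Varint 3: bytes[4:7] = B7 CE 4E -> value 1287991 (3 byte(s))
  byte[7]=0x87 cont=1 payload=0x07=7: acc |= 7<<0 -> acc=7 shift=7
  byte[8]=0xFD cont=1 payload=0x7D=125: acc |= 125<<7 -> acc=16007 shift=14
  byte[9]=0xE5 cont=1 payload=0x65=101: acc |= 101<<14 -> acc=1670791 shift=21
  byte[10]=0x3B cont=0 payload=0x3B=59: acc |= 59<<21 -> acc=125402759 shift=28 [end]
Varint 4: bytes[7:11] = 87 FD E5 3B -> value 125402759 (4 byte(s))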